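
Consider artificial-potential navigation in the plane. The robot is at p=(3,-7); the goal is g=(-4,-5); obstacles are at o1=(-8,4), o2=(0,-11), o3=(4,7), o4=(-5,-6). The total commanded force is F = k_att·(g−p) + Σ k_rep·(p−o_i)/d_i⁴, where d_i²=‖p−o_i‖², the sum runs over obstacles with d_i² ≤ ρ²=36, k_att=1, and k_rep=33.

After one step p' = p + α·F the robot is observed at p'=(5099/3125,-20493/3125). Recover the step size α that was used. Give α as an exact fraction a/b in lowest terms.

α = 1/5

F_att = 1·(g−p) = 1·(-7,2) = (-7.0000,2.0000)
o1: d²=242 > ρ²=36 → inactive
o2: d²=25 ≤ ρ²=36; F_rep = 33·(3,4)/25² = (0.1584,0.2112)
o3: d²=197 > ρ²=36 → inactive
o4: d²=65 > ρ²=36 → inactive
F = F_att + ΣF_rep = (-6.8416,2.2112)
Δp = p'−p = (-1.3683,0.4422); α = Δx/Fx = (-4276/3125) / (-4276/625) = 1/5
check: Δy/Fy = (1382/3125) / (1382/625) = 1/5 ✓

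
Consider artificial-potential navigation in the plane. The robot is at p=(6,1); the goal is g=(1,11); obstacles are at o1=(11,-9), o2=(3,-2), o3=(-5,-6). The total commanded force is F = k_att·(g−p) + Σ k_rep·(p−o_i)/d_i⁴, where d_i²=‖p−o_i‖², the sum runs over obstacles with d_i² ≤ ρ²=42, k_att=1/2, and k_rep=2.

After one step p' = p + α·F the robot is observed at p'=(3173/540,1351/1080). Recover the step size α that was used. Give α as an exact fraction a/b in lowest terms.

F_att = 1/2·(g−p) = 1/2·(-5,10) = (-2.5000,5.0000)
o1: d²=125 > ρ²=42 → inactive
o2: d²=18 ≤ ρ²=42; F_rep = 2·(3,3)/18² = (0.0185,0.0185)
o3: d²=170 > ρ²=42 → inactive
F = F_att + ΣF_rep = (-2.4815,5.0185)
Δp = p'−p = (-0.1241,0.2509); α = Δx/Fx = (-67/540) / (-67/27) = 1/20
check: Δy/Fy = (271/1080) / (271/54) = 1/20 ✓

α = 1/20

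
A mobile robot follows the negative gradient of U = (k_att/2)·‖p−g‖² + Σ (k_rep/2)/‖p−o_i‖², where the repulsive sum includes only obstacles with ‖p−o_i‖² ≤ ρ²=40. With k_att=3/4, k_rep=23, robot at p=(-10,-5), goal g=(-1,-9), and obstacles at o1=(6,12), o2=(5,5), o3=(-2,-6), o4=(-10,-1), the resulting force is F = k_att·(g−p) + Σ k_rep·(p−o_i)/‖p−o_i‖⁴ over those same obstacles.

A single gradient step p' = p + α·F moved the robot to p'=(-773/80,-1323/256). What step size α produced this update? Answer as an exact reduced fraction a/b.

α = 1/20

F_att = 3/4·(g−p) = 3/4·(9,-4) = (6.7500,-3.0000)
o1: d²=545 > ρ²=40 → inactive
o2: d²=325 > ρ²=40 → inactive
o3: d²=65 > ρ²=40 → inactive
o4: d²=16 ≤ ρ²=40; F_rep = 23·(0,-4)/16² = (0.0000,-0.3594)
F = F_att + ΣF_rep = (6.7500,-3.3594)
Δp = p'−p = (0.3375,-0.1680); α = Δx/Fx = (27/80) / (27/4) = 1/20
check: Δy/Fy = (-43/256) / (-215/64) = 1/20 ✓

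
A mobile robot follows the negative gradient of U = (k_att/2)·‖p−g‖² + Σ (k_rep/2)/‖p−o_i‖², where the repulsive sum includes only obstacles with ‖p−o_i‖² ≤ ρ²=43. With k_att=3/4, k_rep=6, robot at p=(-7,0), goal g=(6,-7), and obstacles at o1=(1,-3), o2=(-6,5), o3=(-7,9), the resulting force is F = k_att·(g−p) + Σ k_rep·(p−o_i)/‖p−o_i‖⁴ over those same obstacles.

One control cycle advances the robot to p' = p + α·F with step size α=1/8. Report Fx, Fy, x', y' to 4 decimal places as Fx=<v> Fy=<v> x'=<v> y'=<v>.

Fx=9.7411 Fy=-5.2944 x'=-5.7824 y'=-0.6618

F_att = 3/4·(g−p) = 3/4·(13,-7) = (9.7500,-5.2500)
o1: d²=73 > ρ²=43 → inactive
o2: d²=26 ≤ ρ²=43; F_rep = 6·(-1,-5)/26² = (-0.0089,-0.0444)
o3: d²=81 > ρ²=43 → inactive
F = F_att + ΣF_rep = (9.7411,-5.2944)
p' = p + 1/8·F = (-5.7824,-0.6618)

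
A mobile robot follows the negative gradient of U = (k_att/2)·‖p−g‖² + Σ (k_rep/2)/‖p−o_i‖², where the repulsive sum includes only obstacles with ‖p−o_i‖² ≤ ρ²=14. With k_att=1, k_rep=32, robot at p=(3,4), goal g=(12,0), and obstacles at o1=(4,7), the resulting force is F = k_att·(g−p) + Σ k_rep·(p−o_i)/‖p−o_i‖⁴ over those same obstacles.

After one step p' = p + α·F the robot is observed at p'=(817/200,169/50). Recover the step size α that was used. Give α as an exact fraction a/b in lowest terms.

F_att = 1·(g−p) = 1·(9,-4) = (9.0000,-4.0000)
o1: d²=10 ≤ ρ²=14; F_rep = 32·(-1,-3)/10² = (-0.3200,-0.9600)
F = F_att + ΣF_rep = (8.6800,-4.9600)
Δp = p'−p = (1.0850,-0.6200); α = Δx/Fx = (217/200) / (217/25) = 1/8
check: Δy/Fy = (-31/50) / (-124/25) = 1/8 ✓

α = 1/8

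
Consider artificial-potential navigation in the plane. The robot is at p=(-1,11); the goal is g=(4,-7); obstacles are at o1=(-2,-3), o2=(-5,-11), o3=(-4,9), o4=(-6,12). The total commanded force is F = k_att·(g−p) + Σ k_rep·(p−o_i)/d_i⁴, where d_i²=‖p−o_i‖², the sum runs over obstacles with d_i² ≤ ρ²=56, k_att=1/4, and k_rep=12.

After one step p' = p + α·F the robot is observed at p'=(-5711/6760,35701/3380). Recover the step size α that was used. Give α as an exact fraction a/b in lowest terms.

F_att = 1/4·(g−p) = 1/4·(5,-18) = (1.2500,-4.5000)
o1: d²=197 > ρ²=56 → inactive
o2: d²=500 > ρ²=56 → inactive
o3: d²=13 ≤ ρ²=56; F_rep = 12·(3,2)/13² = (0.2130,0.1420)
o4: d²=26 ≤ ρ²=56; F_rep = 12·(5,-1)/26² = (0.0888,-0.0178)
F = F_att + ΣF_rep = (1.5518,-4.3757)
Δp = p'−p = (0.1552,-0.4376); α = Δx/Fx = (1049/6760) / (1049/676) = 1/10
check: Δy/Fy = (-1479/3380) / (-1479/338) = 1/10 ✓

α = 1/10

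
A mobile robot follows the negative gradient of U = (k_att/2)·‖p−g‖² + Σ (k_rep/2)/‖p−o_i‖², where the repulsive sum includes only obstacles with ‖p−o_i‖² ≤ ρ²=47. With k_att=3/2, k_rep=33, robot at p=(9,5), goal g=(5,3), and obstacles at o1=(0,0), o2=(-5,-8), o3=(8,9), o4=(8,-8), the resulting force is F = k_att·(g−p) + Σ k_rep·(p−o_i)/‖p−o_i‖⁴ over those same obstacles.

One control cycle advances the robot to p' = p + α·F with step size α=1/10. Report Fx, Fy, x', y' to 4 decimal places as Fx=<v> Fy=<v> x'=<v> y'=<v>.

F_att = 3/2·(g−p) = 3/2·(-4,-2) = (-6.0000,-3.0000)
o1: d²=106 > ρ²=47 → inactive
o2: d²=365 > ρ²=47 → inactive
o3: d²=17 ≤ ρ²=47; F_rep = 33·(1,-4)/17² = (0.1142,-0.4567)
o4: d²=170 > ρ²=47 → inactive
F = F_att + ΣF_rep = (-5.8858,-3.4567)
p' = p + 1/10·F = (8.4114,4.6543)

Fx=-5.8858 Fy=-3.4567 x'=8.4114 y'=4.6543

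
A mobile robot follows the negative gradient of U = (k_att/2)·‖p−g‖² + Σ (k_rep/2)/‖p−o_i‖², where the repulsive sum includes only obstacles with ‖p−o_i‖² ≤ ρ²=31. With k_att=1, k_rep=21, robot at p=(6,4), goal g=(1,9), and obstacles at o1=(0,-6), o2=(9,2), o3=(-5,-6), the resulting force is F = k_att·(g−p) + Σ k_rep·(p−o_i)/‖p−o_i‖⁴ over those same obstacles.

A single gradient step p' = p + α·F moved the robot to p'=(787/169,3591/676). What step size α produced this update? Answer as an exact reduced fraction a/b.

F_att = 1·(g−p) = 1·(-5,5) = (-5.0000,5.0000)
o1: d²=136 > ρ²=31 → inactive
o2: d²=13 ≤ ρ²=31; F_rep = 21·(-3,2)/13² = (-0.3728,0.2485)
o3: d²=221 > ρ²=31 → inactive
F = F_att + ΣF_rep = (-5.3728,5.2485)
Δp = p'−p = (-1.3432,1.3121); α = Δx/Fx = (-227/169) / (-908/169) = 1/4
check: Δy/Fy = (887/676) / (887/169) = 1/4 ✓

α = 1/4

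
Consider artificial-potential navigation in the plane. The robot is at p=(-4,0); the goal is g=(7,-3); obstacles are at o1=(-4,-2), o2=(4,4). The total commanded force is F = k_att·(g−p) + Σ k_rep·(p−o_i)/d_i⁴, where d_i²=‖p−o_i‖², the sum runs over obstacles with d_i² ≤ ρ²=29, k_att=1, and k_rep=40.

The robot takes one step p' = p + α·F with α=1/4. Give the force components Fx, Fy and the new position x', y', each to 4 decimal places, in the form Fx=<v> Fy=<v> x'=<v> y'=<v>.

F_att = 1·(g−p) = 1·(11,-3) = (11.0000,-3.0000)
o1: d²=4 ≤ ρ²=29; F_rep = 40·(0,2)/4² = (0.0000,5.0000)
o2: d²=80 > ρ²=29 → inactive
F = F_att + ΣF_rep = (11.0000,2.0000)
p' = p + 1/4·F = (-1.2500,0.5000)

Fx=11.0000 Fy=2.0000 x'=-1.2500 y'=0.5000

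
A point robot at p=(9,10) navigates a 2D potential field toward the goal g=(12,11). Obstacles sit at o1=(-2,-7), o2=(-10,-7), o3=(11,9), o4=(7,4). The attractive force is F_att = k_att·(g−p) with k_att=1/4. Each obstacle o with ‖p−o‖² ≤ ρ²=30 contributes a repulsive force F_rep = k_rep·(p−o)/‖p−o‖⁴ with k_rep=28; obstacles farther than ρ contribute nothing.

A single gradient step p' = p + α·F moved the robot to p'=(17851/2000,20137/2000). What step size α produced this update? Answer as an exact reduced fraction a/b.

F_att = 1/4·(g−p) = 1/4·(3,1) = (0.7500,0.2500)
o1: d²=410 > ρ²=30 → inactive
o2: d²=650 > ρ²=30 → inactive
o3: d²=5 ≤ ρ²=30; F_rep = 28·(-2,1)/5² = (-2.2400,1.1200)
o4: d²=40 > ρ²=30 → inactive
F = F_att + ΣF_rep = (-1.4900,1.3700)
Δp = p'−p = (-0.0745,0.0685); α = Δx/Fx = (-149/2000) / (-149/100) = 1/20
check: Δy/Fy = (137/2000) / (137/100) = 1/20 ✓

α = 1/20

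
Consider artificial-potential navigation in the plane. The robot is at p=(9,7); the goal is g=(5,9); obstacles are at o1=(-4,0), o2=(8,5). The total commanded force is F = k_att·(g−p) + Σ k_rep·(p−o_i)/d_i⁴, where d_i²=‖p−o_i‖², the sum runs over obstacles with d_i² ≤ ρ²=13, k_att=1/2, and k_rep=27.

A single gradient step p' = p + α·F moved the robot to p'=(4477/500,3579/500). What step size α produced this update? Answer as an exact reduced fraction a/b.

F_att = 1/2·(g−p) = 1/2·(-4,2) = (-2.0000,1.0000)
o1: d²=218 > ρ²=13 → inactive
o2: d²=5 ≤ ρ²=13; F_rep = 27·(1,2)/5² = (1.0800,2.1600)
F = F_att + ΣF_rep = (-0.9200,3.1600)
Δp = p'−p = (-0.0460,0.1580); α = Δx/Fx = (-23/500) / (-23/25) = 1/20
check: Δy/Fy = (79/500) / (79/25) = 1/20 ✓

α = 1/20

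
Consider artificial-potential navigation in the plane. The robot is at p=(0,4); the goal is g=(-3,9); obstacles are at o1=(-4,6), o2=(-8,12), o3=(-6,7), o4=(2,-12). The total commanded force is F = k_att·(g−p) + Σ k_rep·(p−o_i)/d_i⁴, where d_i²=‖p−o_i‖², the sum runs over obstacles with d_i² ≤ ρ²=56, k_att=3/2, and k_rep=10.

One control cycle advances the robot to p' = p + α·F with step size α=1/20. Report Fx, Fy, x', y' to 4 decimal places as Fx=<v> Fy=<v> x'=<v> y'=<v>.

Fx=-4.3704 Fy=7.4352 x'=-0.2185 y'=4.3718

F_att = 3/2·(g−p) = 3/2·(-3,5) = (-4.5000,7.5000)
o1: d²=20 ≤ ρ²=56; F_rep = 10·(4,-2)/20² = (0.1000,-0.0500)
o2: d²=128 > ρ²=56 → inactive
o3: d²=45 ≤ ρ²=56; F_rep = 10·(6,-3)/45² = (0.0296,-0.0148)
o4: d²=260 > ρ²=56 → inactive
F = F_att + ΣF_rep = (-4.3704,7.4352)
p' = p + 1/20·F = (-0.2185,4.3718)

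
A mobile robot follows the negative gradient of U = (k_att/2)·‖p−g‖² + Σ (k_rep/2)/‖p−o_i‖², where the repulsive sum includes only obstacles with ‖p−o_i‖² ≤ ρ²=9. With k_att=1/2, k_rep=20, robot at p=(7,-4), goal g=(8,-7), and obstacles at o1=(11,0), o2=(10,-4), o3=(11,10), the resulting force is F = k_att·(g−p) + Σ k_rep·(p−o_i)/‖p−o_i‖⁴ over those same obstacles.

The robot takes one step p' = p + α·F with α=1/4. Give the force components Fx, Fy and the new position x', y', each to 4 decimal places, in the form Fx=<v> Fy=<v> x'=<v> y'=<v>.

Fx=-0.2407 Fy=-1.5000 x'=6.9398 y'=-4.3750

F_att = 1/2·(g−p) = 1/2·(1,-3) = (0.5000,-1.5000)
o1: d²=32 > ρ²=9 → inactive
o2: d²=9 ≤ ρ²=9; F_rep = 20·(-3,0)/9² = (-0.7407,0.0000)
o3: d²=212 > ρ²=9 → inactive
F = F_att + ΣF_rep = (-0.2407,-1.5000)
p' = p + 1/4·F = (6.9398,-4.3750)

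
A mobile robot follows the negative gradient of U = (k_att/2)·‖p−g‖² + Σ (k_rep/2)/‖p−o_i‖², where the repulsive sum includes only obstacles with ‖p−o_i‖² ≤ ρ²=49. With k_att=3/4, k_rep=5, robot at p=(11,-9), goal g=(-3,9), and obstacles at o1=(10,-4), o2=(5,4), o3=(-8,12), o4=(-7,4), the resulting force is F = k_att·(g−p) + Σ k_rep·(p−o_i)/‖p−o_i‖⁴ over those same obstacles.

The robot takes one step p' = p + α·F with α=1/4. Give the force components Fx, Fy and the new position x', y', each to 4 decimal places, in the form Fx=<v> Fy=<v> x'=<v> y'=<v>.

Fx=-10.4926 Fy=13.4630 x'=8.3768 y'=-5.6342

F_att = 3/4·(g−p) = 3/4·(-14,18) = (-10.5000,13.5000)
o1: d²=26 ≤ ρ²=49; F_rep = 5·(1,-5)/26² = (0.0074,-0.0370)
o2: d²=205 > ρ²=49 → inactive
o3: d²=802 > ρ²=49 → inactive
o4: d²=493 > ρ²=49 → inactive
F = F_att + ΣF_rep = (-10.4926,13.4630)
p' = p + 1/4·F = (8.3768,-5.6342)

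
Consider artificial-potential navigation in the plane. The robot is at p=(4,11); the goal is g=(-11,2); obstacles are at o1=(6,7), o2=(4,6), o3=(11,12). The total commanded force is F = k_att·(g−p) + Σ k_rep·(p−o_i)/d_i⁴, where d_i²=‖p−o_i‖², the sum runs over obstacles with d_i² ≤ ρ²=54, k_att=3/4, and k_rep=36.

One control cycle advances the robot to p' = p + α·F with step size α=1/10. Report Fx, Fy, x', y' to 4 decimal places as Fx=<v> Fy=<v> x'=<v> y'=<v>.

Fx=-11.5308 Fy=-6.1164 x'=2.8469 y'=10.3884

F_att = 3/4·(g−p) = 3/4·(-15,-9) = (-11.2500,-6.7500)
o1: d²=20 ≤ ρ²=54; F_rep = 36·(-2,4)/20² = (-0.1800,0.3600)
o2: d²=25 ≤ ρ²=54; F_rep = 36·(0,5)/25² = (0.0000,0.2880)
o3: d²=50 ≤ ρ²=54; F_rep = 36·(-7,-1)/50² = (-0.1008,-0.0144)
F = F_att + ΣF_rep = (-11.5308,-6.1164)
p' = p + 1/10·F = (2.8469,10.3884)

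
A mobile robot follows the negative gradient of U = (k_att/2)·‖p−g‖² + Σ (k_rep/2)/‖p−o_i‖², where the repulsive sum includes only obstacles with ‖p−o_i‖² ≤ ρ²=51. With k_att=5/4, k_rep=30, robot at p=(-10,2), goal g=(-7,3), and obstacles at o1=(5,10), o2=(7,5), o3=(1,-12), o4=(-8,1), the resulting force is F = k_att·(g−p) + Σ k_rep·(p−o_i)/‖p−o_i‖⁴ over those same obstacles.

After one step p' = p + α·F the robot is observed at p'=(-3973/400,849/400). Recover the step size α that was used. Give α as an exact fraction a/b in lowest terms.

F_att = 5/4·(g−p) = 5/4·(3,1) = (3.7500,1.2500)
o1: d²=289 > ρ²=51 → inactive
o2: d²=298 > ρ²=51 → inactive
o3: d²=317 > ρ²=51 → inactive
o4: d²=5 ≤ ρ²=51; F_rep = 30·(-2,1)/5² = (-2.4000,1.2000)
F = F_att + ΣF_rep = (1.3500,2.4500)
Δp = p'−p = (0.0675,0.1225); α = Δx/Fx = (27/400) / (27/20) = 1/20
check: Δy/Fy = (49/400) / (49/20) = 1/20 ✓

α = 1/20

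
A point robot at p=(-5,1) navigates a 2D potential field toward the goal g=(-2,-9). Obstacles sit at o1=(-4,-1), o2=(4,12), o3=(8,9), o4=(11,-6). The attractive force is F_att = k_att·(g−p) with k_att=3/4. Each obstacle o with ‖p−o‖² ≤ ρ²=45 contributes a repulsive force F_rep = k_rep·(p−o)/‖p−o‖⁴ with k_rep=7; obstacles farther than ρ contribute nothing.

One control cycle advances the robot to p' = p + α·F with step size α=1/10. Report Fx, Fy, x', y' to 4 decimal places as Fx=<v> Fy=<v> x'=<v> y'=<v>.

Fx=1.9700 Fy=-6.9400 x'=-4.8030 y'=0.3060

F_att = 3/4·(g−p) = 3/4·(3,-10) = (2.2500,-7.5000)
o1: d²=5 ≤ ρ²=45; F_rep = 7·(-1,2)/5² = (-0.2800,0.5600)
o2: d²=202 > ρ²=45 → inactive
o3: d²=233 > ρ²=45 → inactive
o4: d²=305 > ρ²=45 → inactive
F = F_att + ΣF_rep = (1.9700,-6.9400)
p' = p + 1/10·F = (-4.8030,0.3060)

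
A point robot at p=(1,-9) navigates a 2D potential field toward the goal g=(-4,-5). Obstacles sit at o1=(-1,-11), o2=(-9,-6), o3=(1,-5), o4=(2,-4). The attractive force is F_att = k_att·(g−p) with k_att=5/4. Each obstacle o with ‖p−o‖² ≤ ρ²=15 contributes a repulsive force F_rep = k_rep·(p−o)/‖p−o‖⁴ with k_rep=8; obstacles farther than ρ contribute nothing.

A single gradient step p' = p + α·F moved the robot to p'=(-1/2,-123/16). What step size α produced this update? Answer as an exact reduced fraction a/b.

α = 1/4

F_att = 5/4·(g−p) = 5/4·(-5,4) = (-6.2500,5.0000)
o1: d²=8 ≤ ρ²=15; F_rep = 8·(2,2)/8² = (0.2500,0.2500)
o2: d²=109 > ρ²=15 → inactive
o3: d²=16 > ρ²=15 → inactive
o4: d²=26 > ρ²=15 → inactive
F = F_att + ΣF_rep = (-6.0000,5.2500)
Δp = p'−p = (-1.5000,1.3125); α = Δx/Fx = (-3/2) / (-6) = 1/4
check: Δy/Fy = (21/16) / (21/4) = 1/4 ✓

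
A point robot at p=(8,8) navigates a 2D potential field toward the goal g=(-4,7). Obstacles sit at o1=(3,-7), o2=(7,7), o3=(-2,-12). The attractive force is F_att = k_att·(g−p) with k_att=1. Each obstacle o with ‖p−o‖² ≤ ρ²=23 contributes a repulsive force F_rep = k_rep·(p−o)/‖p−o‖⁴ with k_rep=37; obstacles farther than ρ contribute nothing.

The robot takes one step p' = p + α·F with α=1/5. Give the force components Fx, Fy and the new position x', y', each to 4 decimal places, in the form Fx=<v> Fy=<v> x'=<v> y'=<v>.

Fx=-2.7500 Fy=8.2500 x'=7.4500 y'=9.6500

F_att = 1·(g−p) = 1·(-12,-1) = (-12.0000,-1.0000)
o1: d²=250 > ρ²=23 → inactive
o2: d²=2 ≤ ρ²=23; F_rep = 37·(1,1)/2² = (9.2500,9.2500)
o3: d²=500 > ρ²=23 → inactive
F = F_att + ΣF_rep = (-2.7500,8.2500)
p' = p + 1/5·F = (7.4500,9.6500)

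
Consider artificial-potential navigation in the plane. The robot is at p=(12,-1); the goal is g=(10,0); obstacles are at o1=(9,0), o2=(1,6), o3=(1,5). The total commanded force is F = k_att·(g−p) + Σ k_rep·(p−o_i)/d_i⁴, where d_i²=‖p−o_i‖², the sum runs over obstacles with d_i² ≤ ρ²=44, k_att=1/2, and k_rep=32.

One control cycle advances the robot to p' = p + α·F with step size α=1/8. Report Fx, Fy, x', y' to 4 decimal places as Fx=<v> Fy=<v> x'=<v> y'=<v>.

Fx=-0.0400 Fy=0.1800 x'=11.9950 y'=-0.9775

F_att = 1/2·(g−p) = 1/2·(-2,1) = (-1.0000,0.5000)
o1: d²=10 ≤ ρ²=44; F_rep = 32·(3,-1)/10² = (0.9600,-0.3200)
o2: d²=170 > ρ²=44 → inactive
o3: d²=157 > ρ²=44 → inactive
F = F_att + ΣF_rep = (-0.0400,0.1800)
p' = p + 1/8·F = (11.9950,-0.9775)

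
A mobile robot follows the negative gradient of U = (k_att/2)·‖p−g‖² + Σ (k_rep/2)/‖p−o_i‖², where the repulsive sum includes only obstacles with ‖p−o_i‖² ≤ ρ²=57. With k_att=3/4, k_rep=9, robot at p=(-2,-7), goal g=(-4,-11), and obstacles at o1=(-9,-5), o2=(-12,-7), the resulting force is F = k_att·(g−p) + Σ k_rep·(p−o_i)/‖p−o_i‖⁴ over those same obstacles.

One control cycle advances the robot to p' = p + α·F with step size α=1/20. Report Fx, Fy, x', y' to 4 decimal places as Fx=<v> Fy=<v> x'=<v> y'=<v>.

Fx=-1.4776 Fy=-3.0064 x'=-2.0739 y'=-7.1503

F_att = 3/4·(g−p) = 3/4·(-2,-4) = (-1.5000,-3.0000)
o1: d²=53 ≤ ρ²=57; F_rep = 9·(7,-2)/53² = (0.0224,-0.0064)
o2: d²=100 > ρ²=57 → inactive
F = F_att + ΣF_rep = (-1.4776,-3.0064)
p' = p + 1/20·F = (-2.0739,-7.1503)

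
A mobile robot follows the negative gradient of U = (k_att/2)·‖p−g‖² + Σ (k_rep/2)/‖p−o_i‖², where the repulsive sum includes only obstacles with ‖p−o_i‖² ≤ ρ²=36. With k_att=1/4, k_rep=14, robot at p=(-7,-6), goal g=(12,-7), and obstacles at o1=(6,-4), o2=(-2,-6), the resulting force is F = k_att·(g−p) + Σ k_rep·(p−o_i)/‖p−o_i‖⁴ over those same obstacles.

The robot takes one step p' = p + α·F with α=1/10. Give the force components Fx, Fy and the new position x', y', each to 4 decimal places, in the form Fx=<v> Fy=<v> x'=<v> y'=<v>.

Fx=4.6380 Fy=-0.2500 x'=-6.5362 y'=-6.0250

F_att = 1/4·(g−p) = 1/4·(19,-1) = (4.7500,-0.2500)
o1: d²=173 > ρ²=36 → inactive
o2: d²=25 ≤ ρ²=36; F_rep = 14·(-5,0)/25² = (-0.1120,0.0000)
F = F_att + ΣF_rep = (4.6380,-0.2500)
p' = p + 1/10·F = (-6.5362,-6.0250)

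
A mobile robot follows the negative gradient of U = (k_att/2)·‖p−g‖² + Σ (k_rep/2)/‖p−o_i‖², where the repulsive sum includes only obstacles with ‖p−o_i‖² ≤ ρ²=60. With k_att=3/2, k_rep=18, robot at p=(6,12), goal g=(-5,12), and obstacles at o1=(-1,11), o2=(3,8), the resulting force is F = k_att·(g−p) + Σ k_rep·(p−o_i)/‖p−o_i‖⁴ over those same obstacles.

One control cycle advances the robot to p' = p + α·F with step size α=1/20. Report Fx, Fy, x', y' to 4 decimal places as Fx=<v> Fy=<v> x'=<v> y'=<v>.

Fx=-16.3632 Fy=0.1224 x'=5.1818 y'=12.0061

F_att = 3/2·(g−p) = 3/2·(-11,0) = (-16.5000,0.0000)
o1: d²=50 ≤ ρ²=60; F_rep = 18·(7,1)/50² = (0.0504,0.0072)
o2: d²=25 ≤ ρ²=60; F_rep = 18·(3,4)/25² = (0.0864,0.1152)
F = F_att + ΣF_rep = (-16.3632,0.1224)
p' = p + 1/20·F = (5.1818,12.0061)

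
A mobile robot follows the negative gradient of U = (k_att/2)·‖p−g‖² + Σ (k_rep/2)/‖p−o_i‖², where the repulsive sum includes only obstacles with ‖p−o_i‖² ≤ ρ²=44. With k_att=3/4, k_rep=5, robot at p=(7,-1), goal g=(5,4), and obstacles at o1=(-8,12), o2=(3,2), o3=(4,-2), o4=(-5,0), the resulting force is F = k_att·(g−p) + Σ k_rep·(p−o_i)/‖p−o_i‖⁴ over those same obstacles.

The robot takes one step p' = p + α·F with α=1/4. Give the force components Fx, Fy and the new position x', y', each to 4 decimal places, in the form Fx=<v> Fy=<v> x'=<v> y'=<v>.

F_att = 3/4·(g−p) = 3/4·(-2,5) = (-1.5000,3.7500)
o1: d²=394 > ρ²=44 → inactive
o2: d²=25 ≤ ρ²=44; F_rep = 5·(4,-3)/25² = (0.0320,-0.0240)
o3: d²=10 ≤ ρ²=44; F_rep = 5·(3,1)/10² = (0.1500,0.0500)
o4: d²=145 > ρ²=44 → inactive
F = F_att + ΣF_rep = (-1.3180,3.7760)
p' = p + 1/4·F = (6.6705,-0.0560)

Fx=-1.3180 Fy=3.7760 x'=6.6705 y'=-0.0560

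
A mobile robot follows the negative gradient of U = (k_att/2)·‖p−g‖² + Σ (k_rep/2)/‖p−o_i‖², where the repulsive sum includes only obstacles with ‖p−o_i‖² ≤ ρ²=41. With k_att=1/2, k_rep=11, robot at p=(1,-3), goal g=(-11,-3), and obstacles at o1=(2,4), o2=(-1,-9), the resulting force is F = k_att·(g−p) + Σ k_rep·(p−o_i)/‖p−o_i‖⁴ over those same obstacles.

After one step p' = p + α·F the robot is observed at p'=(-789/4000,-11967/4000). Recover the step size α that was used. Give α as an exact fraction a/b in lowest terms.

F_att = 1/2·(g−p) = 1/2·(-12,0) = (-6.0000,0.0000)
o1: d²=50 > ρ²=41 → inactive
o2: d²=40 ≤ ρ²=41; F_rep = 11·(2,6)/40² = (0.0138,0.0413)
F = F_att + ΣF_rep = (-5.9863,0.0413)
Δp = p'−p = (-1.1972,0.0083); α = Δx/Fx = (-4789/4000) / (-4789/800) = 1/5
check: Δy/Fy = (33/4000) / (33/800) = 1/5 ✓

α = 1/5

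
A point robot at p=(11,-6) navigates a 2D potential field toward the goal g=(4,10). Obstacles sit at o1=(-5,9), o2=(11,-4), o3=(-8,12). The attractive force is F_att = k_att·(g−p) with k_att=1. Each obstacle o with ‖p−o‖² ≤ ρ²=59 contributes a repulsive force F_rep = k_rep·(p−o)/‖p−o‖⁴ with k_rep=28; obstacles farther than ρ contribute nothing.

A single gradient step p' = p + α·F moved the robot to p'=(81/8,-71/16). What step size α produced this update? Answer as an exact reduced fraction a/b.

F_att = 1·(g−p) = 1·(-7,16) = (-7.0000,16.0000)
o1: d²=481 > ρ²=59 → inactive
o2: d²=4 ≤ ρ²=59; F_rep = 28·(0,-2)/4² = (0.0000,-3.5000)
o3: d²=685 > ρ²=59 → inactive
F = F_att + ΣF_rep = (-7.0000,12.5000)
Δp = p'−p = (-0.8750,1.5625); α = Δx/Fx = (-7/8) / (-7) = 1/8
check: Δy/Fy = (25/16) / (25/2) = 1/8 ✓

α = 1/8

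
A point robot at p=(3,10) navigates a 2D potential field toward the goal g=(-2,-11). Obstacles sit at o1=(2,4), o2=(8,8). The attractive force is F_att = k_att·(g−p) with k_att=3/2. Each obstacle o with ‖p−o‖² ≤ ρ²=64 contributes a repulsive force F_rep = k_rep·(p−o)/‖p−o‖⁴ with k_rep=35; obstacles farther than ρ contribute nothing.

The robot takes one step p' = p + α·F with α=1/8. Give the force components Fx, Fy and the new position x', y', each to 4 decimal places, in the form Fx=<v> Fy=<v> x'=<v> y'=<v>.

F_att = 3/2·(g−p) = 3/2·(-5,-21) = (-7.5000,-31.5000)
o1: d²=37 ≤ ρ²=64; F_rep = 35·(1,6)/37² = (0.0256,0.1534)
o2: d²=29 ≤ ρ²=64; F_rep = 35·(-5,2)/29² = (-0.2081,0.0832)
F = F_att + ΣF_rep = (-7.6825,-31.2634)
p' = p + 1/8·F = (2.0397,6.0921)

Fx=-7.6825 Fy=-31.2634 x'=2.0397 y'=6.0921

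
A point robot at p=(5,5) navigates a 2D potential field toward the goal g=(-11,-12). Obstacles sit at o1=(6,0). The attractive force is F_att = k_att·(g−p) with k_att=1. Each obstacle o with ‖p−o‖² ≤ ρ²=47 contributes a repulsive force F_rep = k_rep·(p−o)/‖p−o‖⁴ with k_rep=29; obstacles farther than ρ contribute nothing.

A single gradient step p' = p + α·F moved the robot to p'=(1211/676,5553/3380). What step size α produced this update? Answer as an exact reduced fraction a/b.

α = 1/5

F_att = 1·(g−p) = 1·(-16,-17) = (-16.0000,-17.0000)
o1: d²=26 ≤ ρ²=47; F_rep = 29·(-1,5)/26² = (-0.0429,0.2145)
F = F_att + ΣF_rep = (-16.0429,-16.7855)
Δp = p'−p = (-3.2086,-3.3571); α = Δx/Fx = (-2169/676) / (-10845/676) = 1/5
check: Δy/Fy = (-11347/3380) / (-11347/676) = 1/5 ✓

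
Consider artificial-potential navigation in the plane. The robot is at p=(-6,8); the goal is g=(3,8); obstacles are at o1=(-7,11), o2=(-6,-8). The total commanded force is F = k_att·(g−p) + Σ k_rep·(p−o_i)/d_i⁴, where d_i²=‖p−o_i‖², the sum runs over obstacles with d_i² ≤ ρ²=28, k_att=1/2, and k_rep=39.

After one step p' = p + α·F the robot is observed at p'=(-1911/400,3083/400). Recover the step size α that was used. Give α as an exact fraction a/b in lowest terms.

F_att = 1/2·(g−p) = 1/2·(9,0) = (4.5000,0.0000)
o1: d²=10 ≤ ρ²=28; F_rep = 39·(1,-3)/10² = (0.3900,-1.1700)
o2: d²=256 > ρ²=28 → inactive
F = F_att + ΣF_rep = (4.8900,-1.1700)
Δp = p'−p = (1.2225,-0.2925); α = Δx/Fx = (489/400) / (489/100) = 1/4
check: Δy/Fy = (-117/400) / (-117/100) = 1/4 ✓

α = 1/4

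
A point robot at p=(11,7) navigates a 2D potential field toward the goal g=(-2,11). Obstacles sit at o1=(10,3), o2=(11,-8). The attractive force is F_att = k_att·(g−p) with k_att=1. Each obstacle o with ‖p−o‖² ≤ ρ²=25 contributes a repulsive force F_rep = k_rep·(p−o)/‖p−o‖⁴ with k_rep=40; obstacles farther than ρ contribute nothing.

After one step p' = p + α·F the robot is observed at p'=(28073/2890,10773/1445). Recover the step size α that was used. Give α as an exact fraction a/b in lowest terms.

F_att = 1·(g−p) = 1·(-13,4) = (-13.0000,4.0000)
o1: d²=17 ≤ ρ²=25; F_rep = 40·(1,4)/17² = (0.1384,0.5536)
o2: d²=225 > ρ²=25 → inactive
F = F_att + ΣF_rep = (-12.8616,4.5536)
Δp = p'−p = (-1.2862,0.4554); α = Δx/Fx = (-3717/2890) / (-3717/289) = 1/10
check: Δy/Fy = (658/1445) / (1316/289) = 1/10 ✓

α = 1/10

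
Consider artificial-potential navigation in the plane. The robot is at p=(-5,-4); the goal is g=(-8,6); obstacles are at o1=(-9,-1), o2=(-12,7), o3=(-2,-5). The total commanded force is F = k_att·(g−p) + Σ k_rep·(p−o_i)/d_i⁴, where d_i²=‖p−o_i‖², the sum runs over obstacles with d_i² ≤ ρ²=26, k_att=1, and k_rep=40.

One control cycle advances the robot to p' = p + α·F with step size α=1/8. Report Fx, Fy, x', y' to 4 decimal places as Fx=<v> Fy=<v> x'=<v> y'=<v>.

Fx=-3.9440 Fy=10.2080 x'=-5.4930 y'=-2.7240

F_att = 1·(g−p) = 1·(-3,10) = (-3.0000,10.0000)
o1: d²=25 ≤ ρ²=26; F_rep = 40·(4,-3)/25² = (0.2560,-0.1920)
o2: d²=170 > ρ²=26 → inactive
o3: d²=10 ≤ ρ²=26; F_rep = 40·(-3,1)/10² = (-1.2000,0.4000)
F = F_att + ΣF_rep = (-3.9440,10.2080)
p' = p + 1/8·F = (-5.4930,-2.7240)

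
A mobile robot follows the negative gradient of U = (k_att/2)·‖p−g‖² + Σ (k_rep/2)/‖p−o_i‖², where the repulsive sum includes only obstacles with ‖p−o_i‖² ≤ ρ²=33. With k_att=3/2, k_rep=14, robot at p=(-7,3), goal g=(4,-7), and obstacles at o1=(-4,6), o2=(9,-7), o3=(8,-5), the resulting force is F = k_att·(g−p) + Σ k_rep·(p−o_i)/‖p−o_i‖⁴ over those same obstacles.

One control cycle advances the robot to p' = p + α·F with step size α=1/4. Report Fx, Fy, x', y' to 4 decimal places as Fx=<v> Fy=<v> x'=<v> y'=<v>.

F_att = 3/2·(g−p) = 3/2·(11,-10) = (16.5000,-15.0000)
o1: d²=18 ≤ ρ²=33; F_rep = 14·(-3,-3)/18² = (-0.1296,-0.1296)
o2: d²=356 > ρ²=33 → inactive
o3: d²=289 > ρ²=33 → inactive
F = F_att + ΣF_rep = (16.3704,-15.1296)
p' = p + 1/4·F = (-2.9074,-0.7824)

Fx=16.3704 Fy=-15.1296 x'=-2.9074 y'=-0.7824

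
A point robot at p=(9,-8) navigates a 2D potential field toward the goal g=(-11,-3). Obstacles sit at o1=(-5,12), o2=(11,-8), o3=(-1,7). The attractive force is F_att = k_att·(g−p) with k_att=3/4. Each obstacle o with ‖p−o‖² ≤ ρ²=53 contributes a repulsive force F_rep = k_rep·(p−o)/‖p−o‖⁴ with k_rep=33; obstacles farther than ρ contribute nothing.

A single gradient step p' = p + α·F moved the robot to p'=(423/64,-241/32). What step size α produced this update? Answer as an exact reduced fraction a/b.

α = 1/8

F_att = 3/4·(g−p) = 3/4·(-20,5) = (-15.0000,3.7500)
o1: d²=596 > ρ²=53 → inactive
o2: d²=4 ≤ ρ²=53; F_rep = 33·(-2,0)/4² = (-4.1250,0.0000)
o3: d²=325 > ρ²=53 → inactive
F = F_att + ΣF_rep = (-19.1250,3.7500)
Δp = p'−p = (-2.3906,0.4688); α = Δx/Fx = (-153/64) / (-153/8) = 1/8
check: Δy/Fy = (15/32) / (15/4) = 1/8 ✓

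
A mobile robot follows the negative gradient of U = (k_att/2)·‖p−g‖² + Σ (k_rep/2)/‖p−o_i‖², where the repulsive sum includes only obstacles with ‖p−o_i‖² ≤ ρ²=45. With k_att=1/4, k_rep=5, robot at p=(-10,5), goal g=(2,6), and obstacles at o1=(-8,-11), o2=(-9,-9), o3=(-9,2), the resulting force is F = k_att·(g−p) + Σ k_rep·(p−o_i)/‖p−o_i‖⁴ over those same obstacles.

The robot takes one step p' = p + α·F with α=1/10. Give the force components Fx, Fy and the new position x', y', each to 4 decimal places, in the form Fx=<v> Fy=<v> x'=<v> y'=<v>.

F_att = 1/4·(g−p) = 1/4·(12,1) = (3.0000,0.2500)
o1: d²=260 > ρ²=45 → inactive
o2: d²=197 > ρ²=45 → inactive
o3: d²=10 ≤ ρ²=45; F_rep = 5·(-1,3)/10² = (-0.0500,0.1500)
F = F_att + ΣF_rep = (2.9500,0.4000)
p' = p + 1/10·F = (-9.7050,5.0400)

Fx=2.9500 Fy=0.4000 x'=-9.7050 y'=5.0400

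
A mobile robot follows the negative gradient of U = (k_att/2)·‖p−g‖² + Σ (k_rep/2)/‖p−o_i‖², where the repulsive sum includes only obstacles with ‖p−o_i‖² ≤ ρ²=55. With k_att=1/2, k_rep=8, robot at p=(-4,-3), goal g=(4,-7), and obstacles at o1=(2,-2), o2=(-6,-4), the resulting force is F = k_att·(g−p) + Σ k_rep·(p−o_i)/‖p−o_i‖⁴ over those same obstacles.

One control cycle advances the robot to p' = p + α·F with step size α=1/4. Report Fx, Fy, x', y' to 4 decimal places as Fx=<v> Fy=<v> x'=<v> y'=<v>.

Fx=4.6049 Fy=-1.6858 x'=-2.8488 y'=-3.4215

F_att = 1/2·(g−p) = 1/2·(8,-4) = (4.0000,-2.0000)
o1: d²=37 ≤ ρ²=55; F_rep = 8·(-6,-1)/37² = (-0.0351,-0.0058)
o2: d²=5 ≤ ρ²=55; F_rep = 8·(2,1)/5² = (0.6400,0.3200)
F = F_att + ΣF_rep = (4.6049,-1.6858)
p' = p + 1/4·F = (-2.8488,-3.4215)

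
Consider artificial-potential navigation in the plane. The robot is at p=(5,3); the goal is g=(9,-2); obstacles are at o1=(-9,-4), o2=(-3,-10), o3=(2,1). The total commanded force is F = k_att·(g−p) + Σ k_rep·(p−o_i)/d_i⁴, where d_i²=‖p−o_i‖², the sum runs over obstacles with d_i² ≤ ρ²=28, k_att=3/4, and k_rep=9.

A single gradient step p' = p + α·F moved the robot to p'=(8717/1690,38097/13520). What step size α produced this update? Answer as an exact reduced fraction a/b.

α = 1/20

F_att = 3/4·(g−p) = 3/4·(4,-5) = (3.0000,-3.7500)
o1: d²=245 > ρ²=28 → inactive
o2: d²=233 > ρ²=28 → inactive
o3: d²=13 ≤ ρ²=28; F_rep = 9·(3,2)/13² = (0.1598,0.1065)
F = F_att + ΣF_rep = (3.1598,-3.6435)
Δp = p'−p = (0.1580,-0.1822); α = Δx/Fx = (267/1690) / (534/169) = 1/20
check: Δy/Fy = (-2463/13520) / (-2463/676) = 1/20 ✓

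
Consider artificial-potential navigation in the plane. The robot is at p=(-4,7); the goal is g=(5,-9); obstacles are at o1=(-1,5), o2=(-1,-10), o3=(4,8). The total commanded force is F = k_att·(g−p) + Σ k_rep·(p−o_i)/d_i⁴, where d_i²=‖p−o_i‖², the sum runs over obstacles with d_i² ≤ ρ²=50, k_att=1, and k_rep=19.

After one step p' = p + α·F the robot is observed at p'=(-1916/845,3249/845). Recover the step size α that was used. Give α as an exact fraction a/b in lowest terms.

F_att = 1·(g−p) = 1·(9,-16) = (9.0000,-16.0000)
o1: d²=13 ≤ ρ²=50; F_rep = 19·(-3,2)/13² = (-0.3373,0.2249)
o2: d²=298 > ρ²=50 → inactive
o3: d²=65 > ρ²=50 → inactive
F = F_att + ΣF_rep = (8.6627,-15.7751)
Δp = p'−p = (1.7325,-3.1550); α = Δx/Fx = (1464/845) / (1464/169) = 1/5
check: Δy/Fy = (-2666/845) / (-2666/169) = 1/5 ✓

α = 1/5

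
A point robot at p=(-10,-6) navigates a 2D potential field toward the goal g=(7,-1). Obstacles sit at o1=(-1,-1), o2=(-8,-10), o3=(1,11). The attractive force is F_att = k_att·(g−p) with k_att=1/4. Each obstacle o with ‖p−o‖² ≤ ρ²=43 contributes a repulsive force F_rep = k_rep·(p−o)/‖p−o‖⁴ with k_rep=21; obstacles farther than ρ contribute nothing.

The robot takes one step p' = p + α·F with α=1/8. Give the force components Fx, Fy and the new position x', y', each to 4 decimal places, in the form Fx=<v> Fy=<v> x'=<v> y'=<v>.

F_att = 1/4·(g−p) = 1/4·(17,5) = (4.2500,1.2500)
o1: d²=106 > ρ²=43 → inactive
o2: d²=20 ≤ ρ²=43; F_rep = 21·(-2,4)/20² = (-0.1050,0.2100)
o3: d²=410 > ρ²=43 → inactive
F = F_att + ΣF_rep = (4.1450,1.4600)
p' = p + 1/8·F = (-9.4819,-5.8175)

Fx=4.1450 Fy=1.4600 x'=-9.4819 y'=-5.8175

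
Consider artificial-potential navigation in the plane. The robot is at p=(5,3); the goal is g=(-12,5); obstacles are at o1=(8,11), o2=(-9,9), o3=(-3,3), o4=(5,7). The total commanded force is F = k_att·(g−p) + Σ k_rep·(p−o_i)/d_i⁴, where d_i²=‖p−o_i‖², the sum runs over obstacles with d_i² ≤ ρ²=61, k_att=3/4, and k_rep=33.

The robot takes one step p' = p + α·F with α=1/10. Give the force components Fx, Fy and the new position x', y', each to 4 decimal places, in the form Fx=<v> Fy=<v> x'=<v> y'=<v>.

Fx=-12.7500 Fy=0.9844 x'=3.7250 y'=3.0984

F_att = 3/4·(g−p) = 3/4·(-17,2) = (-12.7500,1.5000)
o1: d²=73 > ρ²=61 → inactive
o2: d²=232 > ρ²=61 → inactive
o3: d²=64 > ρ²=61 → inactive
o4: d²=16 ≤ ρ²=61; F_rep = 33·(0,-4)/16² = (0.0000,-0.5156)
F = F_att + ΣF_rep = (-12.7500,0.9844)
p' = p + 1/10·F = (3.7250,3.0984)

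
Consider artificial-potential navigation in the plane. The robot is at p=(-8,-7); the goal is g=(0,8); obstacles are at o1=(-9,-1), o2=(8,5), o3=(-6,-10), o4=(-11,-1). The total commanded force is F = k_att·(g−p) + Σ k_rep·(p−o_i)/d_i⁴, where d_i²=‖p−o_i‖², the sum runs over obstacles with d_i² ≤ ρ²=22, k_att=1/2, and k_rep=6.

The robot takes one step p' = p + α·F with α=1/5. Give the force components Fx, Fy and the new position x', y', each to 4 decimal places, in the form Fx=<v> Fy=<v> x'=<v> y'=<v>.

Fx=3.9290 Fy=7.6065 x'=-7.2142 y'=-5.4787

F_att = 1/2·(g−p) = 1/2·(8,15) = (4.0000,7.5000)
o1: d²=37 > ρ²=22 → inactive
o2: d²=400 > ρ²=22 → inactive
o3: d²=13 ≤ ρ²=22; F_rep = 6·(-2,3)/13² = (-0.0710,0.1065)
o4: d²=45 > ρ²=22 → inactive
F = F_att + ΣF_rep = (3.9290,7.6065)
p' = p + 1/5·F = (-7.2142,-5.4787)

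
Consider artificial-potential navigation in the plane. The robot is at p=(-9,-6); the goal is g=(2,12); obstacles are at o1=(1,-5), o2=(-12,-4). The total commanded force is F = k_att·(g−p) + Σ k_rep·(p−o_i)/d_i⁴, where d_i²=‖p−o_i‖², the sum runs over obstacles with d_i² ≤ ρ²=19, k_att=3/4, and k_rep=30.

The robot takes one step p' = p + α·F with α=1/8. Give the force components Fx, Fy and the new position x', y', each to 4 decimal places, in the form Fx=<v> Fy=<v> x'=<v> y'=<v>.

Fx=8.7825 Fy=13.1450 x'=-7.9022 y'=-4.3569

F_att = 3/4·(g−p) = 3/4·(11,18) = (8.2500,13.5000)
o1: d²=101 > ρ²=19 → inactive
o2: d²=13 ≤ ρ²=19; F_rep = 30·(3,-2)/13² = (0.5325,-0.3550)
F = F_att + ΣF_rep = (8.7825,13.1450)
p' = p + 1/8·F = (-7.9022,-4.3569)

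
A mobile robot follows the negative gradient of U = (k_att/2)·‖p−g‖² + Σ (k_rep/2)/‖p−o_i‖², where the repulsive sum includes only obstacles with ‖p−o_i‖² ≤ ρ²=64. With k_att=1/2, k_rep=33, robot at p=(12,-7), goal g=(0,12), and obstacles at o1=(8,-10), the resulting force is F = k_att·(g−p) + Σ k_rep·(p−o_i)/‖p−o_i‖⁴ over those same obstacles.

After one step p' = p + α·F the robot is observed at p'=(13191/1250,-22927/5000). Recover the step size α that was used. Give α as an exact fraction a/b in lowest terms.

α = 1/4

F_att = 1/2·(g−p) = 1/2·(-12,19) = (-6.0000,9.5000)
o1: d²=25 ≤ ρ²=64; F_rep = 33·(4,3)/25² = (0.2112,0.1584)
F = F_att + ΣF_rep = (-5.7888,9.6584)
Δp = p'−p = (-1.4472,2.4146); α = Δx/Fx = (-1809/1250) / (-3618/625) = 1/4
check: Δy/Fy = (12073/5000) / (12073/1250) = 1/4 ✓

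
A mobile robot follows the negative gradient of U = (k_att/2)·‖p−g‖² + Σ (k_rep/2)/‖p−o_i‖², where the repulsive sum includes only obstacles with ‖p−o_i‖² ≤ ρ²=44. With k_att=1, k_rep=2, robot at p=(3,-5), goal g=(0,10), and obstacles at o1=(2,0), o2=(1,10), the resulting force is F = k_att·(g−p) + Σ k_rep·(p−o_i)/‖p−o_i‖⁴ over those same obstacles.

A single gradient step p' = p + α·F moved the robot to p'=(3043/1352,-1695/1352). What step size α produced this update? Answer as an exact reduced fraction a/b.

F_att = 1·(g−p) = 1·(-3,15) = (-3.0000,15.0000)
o1: d²=26 ≤ ρ²=44; F_rep = 2·(1,-5)/26² = (0.0030,-0.0148)
o2: d²=229 > ρ²=44 → inactive
F = F_att + ΣF_rep = (-2.9970,14.9852)
Δp = p'−p = (-0.7493,3.7463); α = Δx/Fx = (-1013/1352) / (-1013/338) = 1/4
check: Δy/Fy = (5065/1352) / (5065/338) = 1/4 ✓

α = 1/4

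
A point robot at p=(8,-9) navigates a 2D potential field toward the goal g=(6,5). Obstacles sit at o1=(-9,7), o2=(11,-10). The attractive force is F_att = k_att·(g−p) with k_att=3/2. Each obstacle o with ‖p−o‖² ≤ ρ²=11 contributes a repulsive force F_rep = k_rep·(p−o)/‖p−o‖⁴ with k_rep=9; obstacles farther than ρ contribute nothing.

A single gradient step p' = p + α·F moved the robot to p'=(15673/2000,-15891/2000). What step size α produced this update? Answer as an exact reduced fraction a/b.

α = 1/20

F_att = 3/2·(g−p) = 3/2·(-2,14) = (-3.0000,21.0000)
o1: d²=545 > ρ²=11 → inactive
o2: d²=10 ≤ ρ²=11; F_rep = 9·(-3,1)/10² = (-0.2700,0.0900)
F = F_att + ΣF_rep = (-3.2700,21.0900)
Δp = p'−p = (-0.1635,1.0545); α = Δx/Fx = (-327/2000) / (-327/100) = 1/20
check: Δy/Fy = (2109/2000) / (2109/100) = 1/20 ✓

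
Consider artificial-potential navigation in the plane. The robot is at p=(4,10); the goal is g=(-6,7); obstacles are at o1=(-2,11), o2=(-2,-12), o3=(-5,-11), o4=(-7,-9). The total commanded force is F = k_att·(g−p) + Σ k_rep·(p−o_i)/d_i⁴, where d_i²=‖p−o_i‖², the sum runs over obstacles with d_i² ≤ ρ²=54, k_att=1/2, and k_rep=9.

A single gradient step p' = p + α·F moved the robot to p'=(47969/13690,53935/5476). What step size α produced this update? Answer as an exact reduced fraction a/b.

α = 1/10

F_att = 1/2·(g−p) = 1/2·(-10,-3) = (-5.0000,-1.5000)
o1: d²=37 ≤ ρ²=54; F_rep = 9·(6,-1)/37² = (0.0394,-0.0066)
o2: d²=520 > ρ²=54 → inactive
o3: d²=522 > ρ²=54 → inactive
o4: d²=482 > ρ²=54 → inactive
F = F_att + ΣF_rep = (-4.9606,-1.5066)
Δp = p'−p = (-0.4961,-0.1507); α = Δx/Fx = (-6791/13690) / (-6791/1369) = 1/10
check: Δy/Fy = (-825/5476) / (-4125/2738) = 1/10 ✓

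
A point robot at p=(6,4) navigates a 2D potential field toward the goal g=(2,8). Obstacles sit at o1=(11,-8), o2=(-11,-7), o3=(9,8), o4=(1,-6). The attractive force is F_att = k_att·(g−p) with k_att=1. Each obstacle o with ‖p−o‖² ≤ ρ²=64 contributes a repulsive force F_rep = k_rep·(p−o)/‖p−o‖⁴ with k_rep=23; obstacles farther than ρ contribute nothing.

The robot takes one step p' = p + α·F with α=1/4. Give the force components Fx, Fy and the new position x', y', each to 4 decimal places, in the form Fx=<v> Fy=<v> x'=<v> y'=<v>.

Fx=-4.1104 Fy=3.8528 x'=4.9724 y'=4.9632

F_att = 1·(g−p) = 1·(-4,4) = (-4.0000,4.0000)
o1: d²=169 > ρ²=64 → inactive
o2: d²=410 > ρ²=64 → inactive
o3: d²=25 ≤ ρ²=64; F_rep = 23·(-3,-4)/25² = (-0.1104,-0.1472)
o4: d²=125 > ρ²=64 → inactive
F = F_att + ΣF_rep = (-4.1104,3.8528)
p' = p + 1/4·F = (4.9724,4.9632)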